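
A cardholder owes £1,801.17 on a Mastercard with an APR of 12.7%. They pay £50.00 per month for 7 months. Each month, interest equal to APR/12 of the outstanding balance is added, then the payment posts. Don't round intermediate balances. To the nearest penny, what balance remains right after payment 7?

Monthly rate r = 12.7%/12 = 1.05833% = 0.0105833.
Each month: B ← B·(1+r) − £50.00.
Month 1: interest £19.06; balance after payment £1,770.23.
Month 2: interest £18.73; balance after payment £1,738.97.
Month 3: interest £18.40; balance after payment £1,707.37.
Month 4: interest £18.07; balance after payment £1,675.44.
Month 5: interest £17.73; balance after payment £1,643.17.
Month 6: interest £17.39; balance after payment £1,610.56.
Month 7: interest £17.05; balance after payment £1,577.61.

£1,577.61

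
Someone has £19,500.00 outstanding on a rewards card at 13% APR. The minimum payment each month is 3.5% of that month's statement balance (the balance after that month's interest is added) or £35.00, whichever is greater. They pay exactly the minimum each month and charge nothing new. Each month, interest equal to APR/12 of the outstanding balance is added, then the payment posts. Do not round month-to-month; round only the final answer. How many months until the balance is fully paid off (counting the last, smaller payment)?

Monthly rate r = 13%/12 = 1.08333% = 0.0108333.
While 3.5% of the post-interest balance exceeds £35.00, each month B ← (B·(1+r))·(1 − 0.035), i.e. B shrinks by the factor (1+r)·0.965 = 0.97545.
This holds for months 1–120. Entering month 121 the balance is £988.23; 3.5% of the post-interest balance is now below £35.00, so the flat £35.00 minimum applies from here.
From month 121 a fixed £35.00 at rate r clears £988.23 in 34 more payments. Total: 120 + 34 = 154 months.

154 months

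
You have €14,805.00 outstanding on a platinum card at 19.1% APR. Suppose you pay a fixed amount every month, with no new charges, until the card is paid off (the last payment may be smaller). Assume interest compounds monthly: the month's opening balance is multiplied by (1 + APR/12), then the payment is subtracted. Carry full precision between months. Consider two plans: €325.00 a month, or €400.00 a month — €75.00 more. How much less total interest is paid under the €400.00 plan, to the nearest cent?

Monthly rate r = 19.1%/12 = 1.59167% = 0.0159167.
At €325.00/mo: n = ⌈−ln(1 − rB₀/P)/ln(1+r)⌉ = 82 payments (last €249.99); total interest = total paid − €14,805.00 = €11,769.99.
At €400.00/mo: 57 payments (last €130.62); total interest €7,725.62.
Interest saved = €11,769.99 − €7,725.62 = €4,044.37.

€4,044.37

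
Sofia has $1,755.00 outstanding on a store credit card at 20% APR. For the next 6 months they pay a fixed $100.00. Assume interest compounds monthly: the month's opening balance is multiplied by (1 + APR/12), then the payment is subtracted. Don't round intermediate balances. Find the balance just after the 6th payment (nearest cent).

$1,312.41

Monthly rate r = 20%/12 = 1.66667% = 0.0166667.
Each month: B ← B·(1+r) − $100.00.
Month 1: interest $29.25; balance after payment $1,684.25.
Month 2: interest $28.07; balance after payment $1,612.32.
Month 3: interest $26.87; balance after payment $1,539.19.
Month 4: interest $25.65; balance after payment $1,464.85.
Month 5: interest $24.41; balance after payment $1,389.26.
Month 6: interest $23.15; balance after payment $1,312.41.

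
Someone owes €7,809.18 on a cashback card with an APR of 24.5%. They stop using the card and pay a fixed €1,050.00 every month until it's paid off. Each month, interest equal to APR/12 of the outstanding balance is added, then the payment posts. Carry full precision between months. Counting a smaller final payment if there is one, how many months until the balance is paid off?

Monthly rate r = 24.5%/12 = 2.04167% = 0.0204167.
Recurrence: B ← B·(1+r) − €1,050.00.
Month 1: interest €159.44; balance after payment €6,918.62.
Month 2: interest €141.26; balance after payment €6,009.87.
Closed form: n = −ln(1 − rB₀/P)/ln(1+r) = −ln(0.84815)/ln(1.02042) ≈ 8.149, so the balance reaches zero during payment 9.

9 months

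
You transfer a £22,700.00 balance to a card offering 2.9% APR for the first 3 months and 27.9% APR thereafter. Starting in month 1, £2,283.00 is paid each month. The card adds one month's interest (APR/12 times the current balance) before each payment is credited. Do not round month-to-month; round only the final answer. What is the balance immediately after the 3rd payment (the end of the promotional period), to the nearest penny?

Promo months 1–3 at r₀ = 2.9%/12 = 0.00241667; months 4+ at r₁ = 27.9%/12 = 0.02325.
After month 3: iterate B ← B·(1+r₀) − £2,283.00 for 3 months → £15,999.41.

£15,999.41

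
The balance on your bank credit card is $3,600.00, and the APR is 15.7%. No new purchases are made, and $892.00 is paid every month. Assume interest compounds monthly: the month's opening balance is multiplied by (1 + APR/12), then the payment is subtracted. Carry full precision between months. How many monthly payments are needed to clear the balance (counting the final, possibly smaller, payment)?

5 months

Monthly rate r = 15.7%/12 = 1.30833% = 0.0130833.
Recurrence: B ← B·(1+r) − $892.00.
Month 1: interest $47.10; balance after payment $2,755.10.
Month 2: interest $36.05; balance after payment $1,899.15.
Month 3: interest $24.85; balance after payment $1,031.99.
Month 4: interest $13.50; balance after payment $153.49.
Month 5: interest $2.01; balance after payment $0.00.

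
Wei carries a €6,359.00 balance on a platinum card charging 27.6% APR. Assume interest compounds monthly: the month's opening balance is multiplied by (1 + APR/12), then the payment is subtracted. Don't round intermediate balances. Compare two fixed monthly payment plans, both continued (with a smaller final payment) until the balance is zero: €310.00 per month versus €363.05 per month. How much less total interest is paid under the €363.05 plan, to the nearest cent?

Monthly rate r = 27.6%/12 = 2.3% = 0.023.
At €310.00/mo: n = ⌈−ln(1 − rB₀/P)/ln(1+r)⌉ = 29 payments (last €21.61); total interest = total paid − €6,359.00 = €2,342.61.
At €363.05/mo: 23 payments (last €245.64); total interest €1,873.74.
Interest saved = €2,342.61 − €1,873.74 = €468.87.

€468.87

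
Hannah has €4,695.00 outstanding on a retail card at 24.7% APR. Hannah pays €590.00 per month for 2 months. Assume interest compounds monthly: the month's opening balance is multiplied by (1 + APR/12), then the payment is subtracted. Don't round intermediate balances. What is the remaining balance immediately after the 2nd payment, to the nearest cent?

€3,698.12

Monthly rate r = 24.7%/12 = 2.05833% = 0.0205833.
Each month: B ← B·(1+r) − €590.00.
Month 1: interest €96.64; balance after payment €4,201.64.
Month 2: interest €86.48; balance after payment €3,698.12.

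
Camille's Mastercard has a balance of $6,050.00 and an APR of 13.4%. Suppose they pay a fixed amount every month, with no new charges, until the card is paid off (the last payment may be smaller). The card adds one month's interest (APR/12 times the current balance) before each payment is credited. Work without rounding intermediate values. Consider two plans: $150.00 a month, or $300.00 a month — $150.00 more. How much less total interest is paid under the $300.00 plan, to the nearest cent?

$1,192.20

Monthly rate r = 13.4%/12 = 1.11667% = 0.0111667.
At $150.00/mo: n = ⌈−ln(1 − rB₀/P)/ln(1+r)⌉ = 54 payments (last $135.03); total interest = total paid − $6,050.00 = $2,035.03.
At $300.00/mo: 23 payments (last $292.83); total interest $842.83.
Interest saved = $2,035.03 − $842.83 = $1,192.20.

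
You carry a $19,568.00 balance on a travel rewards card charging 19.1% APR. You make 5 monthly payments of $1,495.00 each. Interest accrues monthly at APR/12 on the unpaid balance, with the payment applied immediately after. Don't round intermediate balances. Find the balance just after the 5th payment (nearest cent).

Monthly rate r = 19.1%/12 = 1.59167% = 0.0159167.
Each month: B ← B·(1+r) − $1,495.00.
Month 1: interest $311.46; balance after payment $18,384.46.
Month 2: interest $292.62; balance after payment $17,182.08.
Month 3: interest $273.48; balance after payment $15,960.56.
Month 4: interest $254.04; balance after payment $14,719.60.
Month 5: interest $234.29; balance after payment $13,458.88.

$13,458.88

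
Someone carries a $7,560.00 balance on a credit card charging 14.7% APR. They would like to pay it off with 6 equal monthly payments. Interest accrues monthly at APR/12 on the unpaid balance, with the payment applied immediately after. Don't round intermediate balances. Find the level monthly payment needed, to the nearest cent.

$1,314.57

Monthly rate r = 14.7%/12 = 1.225% = 0.01225.
Level-payment amortization: P = B₀·r / (1 − (1+r)^(−n)) = 7560.00·0.01225 / (1 − 1.01225^(−6)).
Denominator 1 − (1+r)^(−6) = 0.070448861.
P = 92.61 / 0.070448861 ≈ 1314.57.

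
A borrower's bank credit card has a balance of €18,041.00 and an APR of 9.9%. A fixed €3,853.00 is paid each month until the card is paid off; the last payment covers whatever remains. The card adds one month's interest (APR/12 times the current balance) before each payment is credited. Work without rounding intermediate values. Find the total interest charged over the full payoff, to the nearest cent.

Monthly rate r = 9.9%/12 = 0.825% = 0.00825.
Payoff takes n = ⌈−ln(1 − rB₀/P)/ln(1+r)⌉ = ⌈4.795⌉ = 5 payments; the last is €3,065.07.
Total paid = 4·€3,853.00 + €3,065.07 = €18,477.07.
Total interest = total paid − principal = €18,477.07 − €18,041.00 = €436.07.

€436.07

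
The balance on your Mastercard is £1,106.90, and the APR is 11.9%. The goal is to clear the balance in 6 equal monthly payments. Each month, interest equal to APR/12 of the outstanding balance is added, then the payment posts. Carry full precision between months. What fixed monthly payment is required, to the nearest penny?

£190.94

Monthly rate r = 11.9%/12 = 0.991667% = 0.00991667.
Level-payment amortization: P = B₀·r / (1 − (1+r)^(−n)) = 1106.90·0.00991667 / (1 − 1.00992^(−6)).
Denominator 1 − (1+r)^(−6) = 0.057488271.
P = 10.9768 / 0.057488271 ≈ 190.94.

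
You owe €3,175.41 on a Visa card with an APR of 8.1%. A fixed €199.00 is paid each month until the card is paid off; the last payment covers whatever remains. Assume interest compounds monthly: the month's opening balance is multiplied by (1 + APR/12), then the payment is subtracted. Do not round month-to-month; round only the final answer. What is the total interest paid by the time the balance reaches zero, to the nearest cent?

Monthly rate r = 8.1%/12 = 0.675% = 0.00675.
Payoff takes n = ⌈−ln(1 − rB₀/P)/ln(1+r)⌉ = ⌈16.940⌉ = 17 payments; the last is €187.15.
Total paid = 16·€199.00 + €187.15 = €3,371.15.
Total interest = total paid − principal = €3,371.15 − €3,175.41 = €195.74.

€195.74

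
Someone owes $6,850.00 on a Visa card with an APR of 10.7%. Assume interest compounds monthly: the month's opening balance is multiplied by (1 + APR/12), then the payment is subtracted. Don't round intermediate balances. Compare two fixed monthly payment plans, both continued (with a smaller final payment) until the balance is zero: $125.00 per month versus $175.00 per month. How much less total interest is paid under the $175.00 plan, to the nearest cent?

Monthly rate r = 10.7%/12 = 0.891667% = 0.00891667.
At $125.00/mo: n = ⌈−ln(1 − rB₀/P)/ln(1+r)⌉ = 76 payments (last $68.89); total interest = total paid − $6,850.00 = $2,593.89.
At $175.00/mo: 49 payments (last $62.85); total interest $1,612.85.
Interest saved = $2,593.89 − $1,612.85 = $981.04.

$981.04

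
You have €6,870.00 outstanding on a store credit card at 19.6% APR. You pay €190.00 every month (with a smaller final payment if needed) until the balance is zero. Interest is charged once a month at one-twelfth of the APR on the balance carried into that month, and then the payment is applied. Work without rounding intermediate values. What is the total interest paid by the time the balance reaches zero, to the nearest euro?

€3,603

Monthly rate r = 19.6%/12 = 1.63333% = 0.0163333.
Payoff takes n = ⌈−ln(1 − rB₀/P)/ln(1+r)⌉ = ⌈55.119⌉ = 56 payments; the last is €22.86.
Total paid = 55·€190.00 + €22.86 = €10,472.86.
Total interest = total paid − principal = €10,472.86 − €6,870.00 = €3,602.86.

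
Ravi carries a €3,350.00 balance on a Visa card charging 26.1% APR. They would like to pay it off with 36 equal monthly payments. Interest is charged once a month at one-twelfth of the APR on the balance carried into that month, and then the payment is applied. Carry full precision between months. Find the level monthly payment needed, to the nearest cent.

€135.15

Monthly rate r = 26.1%/12 = 2.175% = 0.02175.
Level-payment amortization: P = B₀·r / (1 − (1+r)^(−n)) = 3350.00·0.02175 / (1 − 1.02175^(−36)).
Denominator 1 − (1+r)^(−36) = 0.539114834.
P = 72.8625 / 0.539114834 ≈ 135.15.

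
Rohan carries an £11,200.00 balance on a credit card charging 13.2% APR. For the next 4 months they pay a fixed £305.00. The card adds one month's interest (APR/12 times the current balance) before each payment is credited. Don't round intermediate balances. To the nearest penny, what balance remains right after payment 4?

Monthly rate r = 13.2%/12 = 1.1% = 0.011.
Each month: B ← B·(1+r) − £305.00.
Month 1: interest £123.20; balance after payment £11,018.20.
Month 2: interest £121.20; balance after payment £10,834.40.
Month 3: interest £119.18; balance after payment £10,648.58.
Month 4: interest £117.13; balance after payment £10,460.71.

£10,460.71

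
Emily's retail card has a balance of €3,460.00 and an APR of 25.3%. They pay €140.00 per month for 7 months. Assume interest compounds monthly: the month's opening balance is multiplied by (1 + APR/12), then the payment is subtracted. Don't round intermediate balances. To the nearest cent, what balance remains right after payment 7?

€2,959.89

Monthly rate r = 25.3%/12 = 2.10833% = 0.0210833.
Each month: B ← B·(1+r) − €140.00.
Month 1: interest €72.95; balance after payment €3,392.95.
Month 2: interest €71.53; balance after payment €3,324.48.
Month 3: interest €70.09; balance after payment €3,254.57.
Month 4: interest €68.62; balance after payment €3,183.19.
Month 5: interest €67.11; balance after payment €3,110.30.
Month 6: interest €65.58; balance after payment €3,035.88.
Month 7: interest €64.01; balance after payment €2,959.89.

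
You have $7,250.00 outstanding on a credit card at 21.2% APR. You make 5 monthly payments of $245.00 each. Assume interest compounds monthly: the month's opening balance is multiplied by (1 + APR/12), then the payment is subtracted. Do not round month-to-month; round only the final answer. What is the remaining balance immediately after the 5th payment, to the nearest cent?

Monthly rate r = 21.2%/12 = 1.76667% = 0.0176667.
Each month: B ← B·(1+r) − $245.00.
Month 1: interest $128.08; balance after payment $7,133.08.
Month 2: interest $126.02; balance after payment $7,014.10.
Month 3: interest $123.92; balance after payment $6,893.02.
Month 4: interest $121.78; balance after payment $6,769.79.
Month 5: interest $119.60; balance after payment $6,644.39.

$6,644.39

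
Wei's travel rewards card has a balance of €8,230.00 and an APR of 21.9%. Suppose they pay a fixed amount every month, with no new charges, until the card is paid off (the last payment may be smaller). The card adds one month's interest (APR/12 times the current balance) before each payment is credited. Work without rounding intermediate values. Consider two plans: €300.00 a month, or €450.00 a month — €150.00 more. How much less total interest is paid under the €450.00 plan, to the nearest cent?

€1,414.24

Monthly rate r = 21.9%/12 = 1.825% = 0.01825.
At €300.00/mo: n = ⌈−ln(1 − rB₀/P)/ln(1+r)⌉ = 39 payments (last €120.36); total interest = total paid − €8,230.00 = €3,290.36.
At €450.00/mo: 23 payments (last €206.12); total interest €1,876.12.
Interest saved = €3,290.36 − €1,876.12 = €1,414.24.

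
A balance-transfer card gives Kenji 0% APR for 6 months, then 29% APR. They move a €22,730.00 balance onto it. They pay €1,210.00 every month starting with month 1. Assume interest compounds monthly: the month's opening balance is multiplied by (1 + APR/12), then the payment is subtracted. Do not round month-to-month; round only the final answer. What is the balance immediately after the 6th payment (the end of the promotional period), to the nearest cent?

Promo months 1–6 at r₀ = 0%/12 = 0; months 7+ at r₁ = 29%/12 = 0.0241667.
After month 6 (no interest yet): B = €22,730.00 − 6·€1,210.00 = €15,470.00.

€15,470.00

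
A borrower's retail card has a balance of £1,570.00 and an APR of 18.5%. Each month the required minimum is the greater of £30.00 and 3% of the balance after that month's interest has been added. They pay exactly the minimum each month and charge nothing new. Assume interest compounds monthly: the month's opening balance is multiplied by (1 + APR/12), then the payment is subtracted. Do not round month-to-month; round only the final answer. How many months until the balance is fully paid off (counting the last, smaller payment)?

Monthly rate r = 18.5%/12 = 1.54167% = 0.0154167.
While 3% of the post-interest balance exceeds £30.00, each month B ← (B·(1+r))·(1 − 0.03), i.e. B shrinks by the factor (1+r)·0.97 = 0.98495.
This holds for months 1–31. Entering month 32 the balance is £981.29; 3% of the post-interest balance is now below £30.00, so the flat £30.00 minimum applies from here.
From month 32 a fixed £30.00 at rate r clears £981.29 in 46 more payments. Total: 31 + 46 = 77 months.

77 months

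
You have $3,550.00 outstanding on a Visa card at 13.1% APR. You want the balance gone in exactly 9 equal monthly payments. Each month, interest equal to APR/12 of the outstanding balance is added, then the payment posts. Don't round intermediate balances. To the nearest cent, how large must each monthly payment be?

$416.29

Monthly rate r = 13.1%/12 = 1.09167% = 0.0109167.
Level-payment amortization: P = B₀·r / (1 − (1+r)^(−n)) = 3550.00·0.0109167 / (1 − 1.01092^(−9)).
Denominator 1 − (1+r)^(−9) = 0.0930950134.
P = 38.7542 / 0.0930950134 ≈ 416.29.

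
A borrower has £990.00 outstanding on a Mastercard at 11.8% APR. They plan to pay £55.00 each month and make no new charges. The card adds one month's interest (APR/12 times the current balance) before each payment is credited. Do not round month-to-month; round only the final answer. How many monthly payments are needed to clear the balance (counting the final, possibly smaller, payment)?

20 months

Monthly rate r = 11.8%/12 = 0.983333% = 0.00983333.
Recurrence: B ← B·(1+r) − £55.00.
Month 1: interest £9.74; balance after payment £944.74.
Month 2: interest £9.29; balance after payment £899.02.
Closed form: n = −ln(1 − rB₀/P)/ln(1+r) = −ln(0.823)/ln(1.00983) ≈ 19.907, so the balance reaches zero during payment 20.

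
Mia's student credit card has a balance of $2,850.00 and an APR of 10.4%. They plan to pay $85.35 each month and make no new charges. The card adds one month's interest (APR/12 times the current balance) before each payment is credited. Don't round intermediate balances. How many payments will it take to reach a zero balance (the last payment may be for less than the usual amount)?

40 months

Monthly rate r = 10.4%/12 = 0.866667% = 0.00866667.
Recurrence: B ← B·(1+r) − $85.35.
Month 1: interest $24.70; balance after payment $2,789.35.
Month 2: interest $24.17; balance after payment $2,728.17.
Closed form: n = −ln(1 − rB₀/P)/ln(1+r) = −ln(0.7106)/ln(1.00867) ≈ 39.591, so the balance reaches zero during payment 40.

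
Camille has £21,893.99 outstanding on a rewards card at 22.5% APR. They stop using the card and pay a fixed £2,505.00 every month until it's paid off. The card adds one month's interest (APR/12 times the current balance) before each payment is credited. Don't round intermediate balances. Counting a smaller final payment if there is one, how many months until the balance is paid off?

Monthly rate r = 22.5%/12 = 1.875% = 0.01875.
Recurrence: B ← B·(1+r) − £2,505.00.
Month 1: interest £410.51; balance after payment £19,799.50.
Month 2: interest £371.24; balance after payment £17,665.74.
Closed form: n = −ln(1 − rB₀/P)/ln(1+r) = −ln(0.83612)/ln(1.01875) ≈ 9.635, so the balance reaches zero during payment 10.

10 payments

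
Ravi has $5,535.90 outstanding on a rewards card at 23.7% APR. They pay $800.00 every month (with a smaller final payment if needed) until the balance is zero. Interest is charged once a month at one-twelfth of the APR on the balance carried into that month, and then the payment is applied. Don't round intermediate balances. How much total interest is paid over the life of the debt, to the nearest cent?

$477.27

Monthly rate r = 23.7%/12 = 1.975% = 0.01975.
Payoff takes n = ⌈−ln(1 − rB₀/P)/ln(1+r)⌉ = ⌈7.514⌉ = 8 payments; the last is $413.17.
Total paid = 7·$800.00 + $413.17 = $6,013.17.
Total interest = total paid − principal = $6,013.17 − $5,535.90 = $477.27.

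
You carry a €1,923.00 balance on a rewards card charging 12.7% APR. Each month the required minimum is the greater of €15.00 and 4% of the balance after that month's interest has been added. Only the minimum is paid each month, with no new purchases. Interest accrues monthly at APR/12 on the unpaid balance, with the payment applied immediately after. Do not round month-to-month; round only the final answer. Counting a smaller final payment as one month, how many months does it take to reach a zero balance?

84 months

Monthly rate r = 12.7%/12 = 1.05833% = 0.0105833.
While 4% of the post-interest balance exceeds €15.00, each month B ← (B·(1+r))·(1 − 0.04), i.e. B shrinks by the factor (1+r)·0.96 = 0.97016.
This holds for months 1–55. Entering month 56 the balance is €363.38; 4% of the post-interest balance is now below €15.00, so the flat €15.00 minimum applies from here.
From month 56 a fixed €15.00 at rate r clears €363.38 in 29 more payments. Total: 55 + 29 = 84 months.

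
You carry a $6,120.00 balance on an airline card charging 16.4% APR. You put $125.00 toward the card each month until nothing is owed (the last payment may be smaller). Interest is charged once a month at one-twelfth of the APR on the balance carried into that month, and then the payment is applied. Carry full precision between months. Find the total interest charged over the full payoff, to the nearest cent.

$4,065.03

Monthly rate r = 16.4%/12 = 1.36667% = 0.0136667.
Payoff takes n = ⌈−ln(1 − rB₀/P)/ln(1+r)⌉ = ⌈81.479⌉ = 82 payments; the last is $60.03.
Total paid = 81·$125.00 + $60.03 = $10,185.03.
Total interest = total paid − principal = $10,185.03 − $6,120.00 = $4,065.03.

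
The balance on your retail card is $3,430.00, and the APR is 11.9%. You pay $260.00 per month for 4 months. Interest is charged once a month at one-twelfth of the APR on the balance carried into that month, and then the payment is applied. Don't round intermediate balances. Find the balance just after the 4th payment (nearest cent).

Monthly rate r = 11.9%/12 = 0.991667% = 0.00991667.
Each month: B ← B·(1+r) − $260.00.
Month 1: interest $34.01; balance after payment $3,204.01.
Month 2: interest $31.77; balance after payment $2,975.79.
Month 3: interest $29.51; balance after payment $2,745.30.
Month 4: interest $27.22; balance after payment $2,512.52.

$2,512.52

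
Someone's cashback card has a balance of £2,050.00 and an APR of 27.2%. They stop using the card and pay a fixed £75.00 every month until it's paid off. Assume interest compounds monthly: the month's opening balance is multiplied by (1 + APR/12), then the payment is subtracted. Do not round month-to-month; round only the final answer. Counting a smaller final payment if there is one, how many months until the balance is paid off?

Monthly rate r = 27.2%/12 = 2.26667% = 0.0226667.
Recurrence: B ← B·(1+r) − £75.00.
Month 1: interest £46.47; balance after payment £2,021.47.
Month 2: interest £45.82; balance after payment £1,992.29.
Closed form: n = −ln(1 − rB₀/P)/ln(1+r) = −ln(0.38044)/ln(1.02267) ≈ 43.117, so the balance reaches zero during payment 44.

44 months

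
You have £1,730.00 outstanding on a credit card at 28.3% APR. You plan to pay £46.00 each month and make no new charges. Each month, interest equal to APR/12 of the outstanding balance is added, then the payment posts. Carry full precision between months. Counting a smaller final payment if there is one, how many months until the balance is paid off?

94 payments

Monthly rate r = 28.3%/12 = 2.35833% = 0.0235833.
Recurrence: B ← B·(1+r) − £46.00.
Month 1: interest £40.80; balance after payment £1,724.80.
Month 2: interest £40.68; balance after payment £1,719.48.
Closed form: n = −ln(1 − rB₀/P)/ln(1+r) = −ln(0.11306)/ln(1.02358) ≈ 93.516, so the balance reaches zero during payment 94.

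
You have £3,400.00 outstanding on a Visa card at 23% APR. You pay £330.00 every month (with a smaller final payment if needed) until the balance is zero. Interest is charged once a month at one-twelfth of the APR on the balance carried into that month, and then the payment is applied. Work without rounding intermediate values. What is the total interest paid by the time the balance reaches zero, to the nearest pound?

£425

Monthly rate r = 23%/12 = 1.91667% = 0.0191667.
Payoff takes n = ⌈−ln(1 − rB₀/P)/ln(1+r)⌉ = ⌈11.587⌉ = 12 payments; the last is £194.63.
Total paid = 11·£330.00 + £194.63 = £3,824.63.
Total interest = total paid − principal = £3,824.63 − £3,400.00 = £424.63.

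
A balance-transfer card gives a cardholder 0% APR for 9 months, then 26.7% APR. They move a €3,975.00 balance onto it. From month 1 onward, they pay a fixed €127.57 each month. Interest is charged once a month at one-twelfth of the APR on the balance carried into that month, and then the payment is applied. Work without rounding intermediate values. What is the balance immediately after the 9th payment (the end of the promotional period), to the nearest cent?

€2,826.87

Promo months 1–9 at r₀ = 0%/12 = 0; months 10+ at r₁ = 26.7%/12 = 0.02225.
After month 9 (no interest yet): B = €3,975.00 − 9·€127.57 = €2,826.87.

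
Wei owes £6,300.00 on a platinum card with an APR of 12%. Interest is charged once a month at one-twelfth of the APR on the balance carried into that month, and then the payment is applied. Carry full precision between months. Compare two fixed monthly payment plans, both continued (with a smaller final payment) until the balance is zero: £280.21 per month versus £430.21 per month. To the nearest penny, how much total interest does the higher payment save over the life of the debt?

Monthly rate r = 12%/12 = 1% = 0.01.
At £280.21/mo: n = ⌈−ln(1 − rB₀/P)/ln(1+r)⌉ = 26 payments (last £166.95); total interest = total paid − £6,300.00 = £872.20.
At £430.21/mo: 16 payments (last £392.95); total interest £546.10.
Interest saved = £872.20 − £546.10 = £326.10.

£326.10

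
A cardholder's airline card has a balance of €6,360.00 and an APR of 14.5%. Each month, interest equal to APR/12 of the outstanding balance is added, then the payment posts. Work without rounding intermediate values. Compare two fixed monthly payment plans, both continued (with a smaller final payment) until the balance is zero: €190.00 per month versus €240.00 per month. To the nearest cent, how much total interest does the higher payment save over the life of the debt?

€486.73

Monthly rate r = 14.5%/12 = 1.20833% = 0.0120833.
At €190.00/mo: n = ⌈−ln(1 − rB₀/P)/ln(1+r)⌉ = 44 payments (last €29.26); total interest = total paid − €6,360.00 = €1,839.26.
At €240.00/mo: 33 payments (last €32.53); total interest €1,352.53.
Interest saved = €1,839.26 − €1,352.53 = €486.73.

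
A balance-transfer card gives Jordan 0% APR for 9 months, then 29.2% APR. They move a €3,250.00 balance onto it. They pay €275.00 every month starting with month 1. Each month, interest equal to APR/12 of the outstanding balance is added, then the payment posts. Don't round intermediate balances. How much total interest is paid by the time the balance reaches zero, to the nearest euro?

Promo months 1–9 at r₀ = 0%/12 = 0; months 10+ at r₁ = 29.2%/12 = 0.0243333.
After month 9 (no interest yet): B = €3,250.00 − 9·€275.00 = €775.00.
Then at r₁ with €275.00/mo: n₂ = −ln(1 − r₁·B/P)/ln(1+r₁) ≈ 2.95 → 3 more payments.
Total paid = 11·€275.00 + €262.72 = €3,287.72; interest = €3,287.72 − €3,250.00 = €37.72.

€38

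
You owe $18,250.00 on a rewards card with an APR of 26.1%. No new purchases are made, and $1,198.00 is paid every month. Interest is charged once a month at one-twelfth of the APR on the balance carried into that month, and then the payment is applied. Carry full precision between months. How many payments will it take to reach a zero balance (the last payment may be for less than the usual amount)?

19 months

Monthly rate r = 26.1%/12 = 2.175% = 0.02175.
Recurrence: B ← B·(1+r) − $1,198.00.
Month 1: interest $396.94; balance after payment $17,448.94.
Month 2: interest $379.51; balance after payment $16,630.45.
Closed form: n = −ln(1 − rB₀/P)/ln(1+r) = −ln(0.66867)/ln(1.02175) ≈ 18.705, so the balance reaches zero during payment 19.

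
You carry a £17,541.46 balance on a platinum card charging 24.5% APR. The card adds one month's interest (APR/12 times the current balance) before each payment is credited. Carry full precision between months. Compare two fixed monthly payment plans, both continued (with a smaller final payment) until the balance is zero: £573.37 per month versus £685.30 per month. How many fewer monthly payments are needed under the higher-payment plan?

12 fewer payments

Monthly rate r = 24.5%/12 = 2.04167% = 0.0204167.
At £573.37/mo: n = ⌈−ln(1 − rB₀/P)/ln(1+r)⌉ = 49 payments (last £276.21); total interest = total paid − £17,541.46 = £10,256.51.
At £685.30/mo: 37 payments (last £401.93); total interest £7,531.27.
Payments saved = 49 − 37 = 12.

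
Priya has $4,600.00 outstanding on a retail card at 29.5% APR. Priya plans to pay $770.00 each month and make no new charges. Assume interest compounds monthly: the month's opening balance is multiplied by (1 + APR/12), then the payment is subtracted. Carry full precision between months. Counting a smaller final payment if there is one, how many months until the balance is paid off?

7 payments

Monthly rate r = 29.5%/12 = 2.45833% = 0.0245833.
Recurrence: B ← B·(1+r) − $770.00.
Month 1: interest $113.08; balance after payment $3,943.08.
Month 2: interest $96.93; balance after payment $3,270.02.
Closed form: n = −ln(1 − rB₀/P)/ln(1+r) = −ln(0.85314)/ln(1.02458) ≈ 6.540, so the balance reaches zero during payment 7.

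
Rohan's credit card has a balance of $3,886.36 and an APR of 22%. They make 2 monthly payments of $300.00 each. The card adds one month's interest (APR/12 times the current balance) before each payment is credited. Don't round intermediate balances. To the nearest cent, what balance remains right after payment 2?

$3,424.67

Monthly rate r = 22%/12 = 1.83333% = 0.0183333.
Each month: B ← B·(1+r) − $300.00.
Month 1: interest $71.25; balance after payment $3,657.61.
Month 2: interest $67.06; balance after payment $3,424.67.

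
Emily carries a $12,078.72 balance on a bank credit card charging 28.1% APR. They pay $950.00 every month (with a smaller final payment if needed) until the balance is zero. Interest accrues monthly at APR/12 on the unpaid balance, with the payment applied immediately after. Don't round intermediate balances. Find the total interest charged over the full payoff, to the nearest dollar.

$2,429

Monthly rate r = 28.1%/12 = 2.34167% = 0.0234167.
Payoff takes n = ⌈−ln(1 − rB₀/P)/ln(1+r)⌉ = ⌈15.269⌉ = 16 payments; the last is $258.13.
Total paid = 15·$950.00 + $258.13 = $14,508.13.
Total interest = total paid − principal = $14,508.13 − $12,078.72 = $2,429.41.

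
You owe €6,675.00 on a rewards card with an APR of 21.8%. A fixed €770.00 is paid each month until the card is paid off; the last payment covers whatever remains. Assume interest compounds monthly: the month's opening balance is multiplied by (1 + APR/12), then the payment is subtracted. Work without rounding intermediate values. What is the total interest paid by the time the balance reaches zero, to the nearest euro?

€656

Monthly rate r = 21.8%/12 = 1.81667% = 0.0181667.
Payoff takes n = ⌈−ln(1 − rB₀/P)/ln(1+r)⌉ = ⌈9.518⌉ = 10 payments; the last is €400.76.
Total paid = 9·€770.00 + €400.76 = €7,330.76.
Total interest = total paid − principal = €7,330.76 − €6,675.00 = €655.76.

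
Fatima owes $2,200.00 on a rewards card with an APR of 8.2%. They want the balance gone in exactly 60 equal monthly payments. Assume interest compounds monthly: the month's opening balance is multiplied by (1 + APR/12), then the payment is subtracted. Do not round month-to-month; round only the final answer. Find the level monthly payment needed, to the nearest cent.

Monthly rate r = 8.2%/12 = 0.683333% = 0.00683333.
Level-payment amortization: P = B₀·r / (1 − (1+r)^(−n)) = 2200.00·0.00683333 / (1 − 1.00683^(−60)).
Denominator 1 − (1+r)^(−60) = 0.335423654.
P = 15.0333 / 0.335423654 ≈ 44.82.

$44.82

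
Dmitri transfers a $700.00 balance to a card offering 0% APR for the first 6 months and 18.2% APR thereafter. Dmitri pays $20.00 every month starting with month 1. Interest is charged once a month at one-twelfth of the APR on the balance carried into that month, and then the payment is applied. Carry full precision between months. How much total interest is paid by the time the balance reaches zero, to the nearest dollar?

Promo months 1–6 at r₀ = 0%/12 = 0; months 7+ at r₁ = 18.2%/12 = 0.0151667.
After month 6 (no interest yet): B = $700.00 − 6·$20.00 = $580.00.
Then at r₁ with $20.00/mo: n₂ = −ln(1 − r₁·B/P)/ln(1+r₁) ≈ 38.50 → 39 more payments.
Total paid = 44·$20.00 + $10.02 = $890.02; interest = $890.02 − $700.00 = $190.02.

$190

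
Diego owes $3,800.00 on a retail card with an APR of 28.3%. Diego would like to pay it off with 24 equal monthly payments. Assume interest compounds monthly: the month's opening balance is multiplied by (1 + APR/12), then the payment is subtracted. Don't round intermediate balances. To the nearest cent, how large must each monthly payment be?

Monthly rate r = 28.3%/12 = 2.35833% = 0.0235833.
Level-payment amortization: P = B₀·r / (1 − (1+r)^(−n)) = 3800.00·0.0235833 / (1 − 1.02358^(−24)).
Denominator 1 − (1+r)^(−24) = 0.428464698.
P = 89.6167 / 0.428464698 ≈ 209.16.

$209.16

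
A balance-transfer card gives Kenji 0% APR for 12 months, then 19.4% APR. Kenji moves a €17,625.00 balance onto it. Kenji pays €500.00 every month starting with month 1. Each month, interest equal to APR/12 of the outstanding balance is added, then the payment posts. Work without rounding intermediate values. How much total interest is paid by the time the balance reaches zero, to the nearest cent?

Promo months 1–12 at r₀ = 0%/12 = 0; months 13+ at r₁ = 19.4%/12 = 0.0161667.
After month 12 (no interest yet): B = €17,625.00 − 12·€500.00 = €11,625.00.
Then at r₁ with €500.00/mo: n₂ = −ln(1 − r₁·B/P)/ln(1+r₁) ≈ 29.39 → 30 more payments.
Total paid = 41·€500.00 + €198.02 = €20,698.02; interest = €20,698.02 − €17,625.00 = €3,073.02.

€3,073.02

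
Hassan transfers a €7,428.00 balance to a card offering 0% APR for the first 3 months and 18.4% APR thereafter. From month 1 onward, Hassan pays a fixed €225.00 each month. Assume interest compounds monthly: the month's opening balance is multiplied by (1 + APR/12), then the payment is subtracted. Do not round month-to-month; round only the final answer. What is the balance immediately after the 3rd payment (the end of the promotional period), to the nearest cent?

€6,753.00

Promo months 1–3 at r₀ = 0%/12 = 0; months 4+ at r₁ = 18.4%/12 = 0.0153333.
After month 3 (no interest yet): B = €7,428.00 − 3·€225.00 = €6,753.00.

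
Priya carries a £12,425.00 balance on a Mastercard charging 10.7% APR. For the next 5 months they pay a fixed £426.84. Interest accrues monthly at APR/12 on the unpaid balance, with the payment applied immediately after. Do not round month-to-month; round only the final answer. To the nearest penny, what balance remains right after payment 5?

Monthly rate r = 10.7%/12 = 0.891667% = 0.00891667.
Each month: B ← B·(1+r) − £426.84.
Month 1: interest £110.79; balance after payment £12,108.95.
Month 2: interest £107.97; balance after payment £11,790.08.
Month 3: interest £105.13; balance after payment £11,468.37.
Month 4: interest £102.26; balance after payment £11,143.79.
Month 5: interest £99.37; balance after payment £10,816.31.

£10,816.31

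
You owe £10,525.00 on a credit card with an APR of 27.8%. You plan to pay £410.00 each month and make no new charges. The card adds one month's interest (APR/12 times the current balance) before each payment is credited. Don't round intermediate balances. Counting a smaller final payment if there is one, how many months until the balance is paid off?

Monthly rate r = 27.8%/12 = 2.31667% = 0.0231667.
Recurrence: B ← B·(1+r) − £410.00.
Month 1: interest £243.83; balance after payment £10,358.83.
Month 2: interest £239.98; balance after payment £10,188.81.
Closed form: n = −ln(1 − rB₀/P)/ln(1+r) = −ln(0.40529)/ln(1.02317) ≈ 39.434, so the balance reaches zero during payment 40.

40 payments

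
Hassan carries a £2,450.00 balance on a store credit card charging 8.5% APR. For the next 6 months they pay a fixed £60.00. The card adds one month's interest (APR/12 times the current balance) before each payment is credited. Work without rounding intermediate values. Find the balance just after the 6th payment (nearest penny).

Monthly rate r = 8.5%/12 = 0.708333% = 0.00708333.
Each month: B ← B·(1+r) − £60.00.
Month 1: interest £17.35; balance after payment £2,407.35.
Month 2: interest £17.05; balance after payment £2,364.41.
Month 3: interest £16.75; balance after payment £2,321.15.
Month 4: interest £16.44; balance after payment £2,277.60.
Month 5: interest £16.13; balance after payment £2,233.73.
Month 6: interest £15.82; balance after payment £2,189.55.

£2,189.55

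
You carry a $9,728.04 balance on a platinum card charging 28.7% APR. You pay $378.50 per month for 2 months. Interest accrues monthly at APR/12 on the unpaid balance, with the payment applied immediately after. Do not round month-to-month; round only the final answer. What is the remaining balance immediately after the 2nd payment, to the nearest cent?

Monthly rate r = 28.7%/12 = 2.39167% = 0.0239167.
Each month: B ← B·(1+r) − $378.50.
Month 1: interest $232.66; balance after payment $9,582.20.
Month 2: interest $229.17; balance after payment $9,432.88.

$9,432.88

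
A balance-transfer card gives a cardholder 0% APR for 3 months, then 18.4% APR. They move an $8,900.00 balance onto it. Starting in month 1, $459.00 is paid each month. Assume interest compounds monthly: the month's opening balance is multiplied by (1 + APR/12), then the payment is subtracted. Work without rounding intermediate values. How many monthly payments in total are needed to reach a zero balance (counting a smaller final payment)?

Promo months 1–3 at r₀ = 0%/12 = 0; months 4+ at r₁ = 18.4%/12 = 0.0153333.
After month 3 (no interest yet): B = $8,900.00 − 3·$459.00 = $7,523.00.
Then at r₁ with $459.00/mo: n₂ = −ln(1 − r₁·B/P)/ln(1+r₁) ≈ 19.02 → 20 more payments.

23 months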